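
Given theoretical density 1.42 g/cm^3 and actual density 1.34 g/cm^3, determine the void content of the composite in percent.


Void% = (rho_theo - rho_actual)/rho_theo * 100 = (1.42 - 1.34)/1.42 * 100 = 5.63%

5.63%


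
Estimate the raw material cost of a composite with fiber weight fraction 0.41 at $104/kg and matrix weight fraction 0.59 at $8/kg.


Cost = cost_f*Wf + cost_m*Wm = 104*0.41 + 8*0.59 = $47.36/kg

$47.36/kg


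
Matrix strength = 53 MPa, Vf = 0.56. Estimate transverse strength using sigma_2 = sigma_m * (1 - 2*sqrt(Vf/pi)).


factor = 1 - 2*sqrt(0.56/pi) = 0.1556
sigma_2 = 53 * 0.1556 = 8.25 MPa

8.25 MPa


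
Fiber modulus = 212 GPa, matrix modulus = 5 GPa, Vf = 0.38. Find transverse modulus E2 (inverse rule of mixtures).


1/E2 = Vf/Ef + (1-Vf)/Em = 0.38/212 + 0.62/5
E2 = 7.95 GPa

7.95 GPa


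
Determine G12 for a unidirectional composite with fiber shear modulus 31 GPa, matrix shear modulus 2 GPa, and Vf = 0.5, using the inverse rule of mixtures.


1/G12 = Vf/Gf + (1-Vf)/Gm = 0.5/31 + 0.5/2
G12 = 3.76 GPa

3.76 GPa


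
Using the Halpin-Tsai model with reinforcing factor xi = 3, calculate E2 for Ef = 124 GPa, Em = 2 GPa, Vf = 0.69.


eta = (Ef/Em - 1)/(Ef/Em + xi) = (62.0 - 1)/(62.0 + 3) = 0.9385
E2 = Em*(1+xi*eta*Vf)/(1-eta*Vf) = 16.7 GPa

16.7 GPa


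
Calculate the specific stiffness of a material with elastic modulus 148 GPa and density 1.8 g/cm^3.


Specific stiffness = E/rho = 148/1.8 = 82.2 GPa/(g/cm^3)

82.2 GPa/(g/cm^3)


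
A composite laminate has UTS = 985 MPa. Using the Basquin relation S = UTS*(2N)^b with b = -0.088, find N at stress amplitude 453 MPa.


N = 0.5 * (S/UTS)^(1/b) = 0.5 * (453/985)^(1/-0.088) = 3406.8789 cycles

3406.8789 cycles


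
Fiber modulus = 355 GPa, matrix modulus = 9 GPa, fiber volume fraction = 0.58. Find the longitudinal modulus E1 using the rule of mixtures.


E1 = Ef*Vf + Em*(1-Vf) = 355*0.58 + 9*0.42 = 209.68 GPa

209.68 GPa


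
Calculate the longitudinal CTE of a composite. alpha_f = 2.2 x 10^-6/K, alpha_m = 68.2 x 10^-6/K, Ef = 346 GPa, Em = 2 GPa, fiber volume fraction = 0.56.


E1 = Ef*Vf + Em*(1-Vf) = 194.64
alpha_1 = (alpha_f*Ef*Vf + alpha_m*Em*(1-Vf))/E1 = 2.5 x 10^-6/K

2.5 x 10^-6/K


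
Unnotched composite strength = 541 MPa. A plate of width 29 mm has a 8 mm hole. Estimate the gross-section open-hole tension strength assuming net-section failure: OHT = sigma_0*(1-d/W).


OHT = sigma_0*(1-d/W) = 541*(1-8/29) = 391.8 MPa

391.8 MPa


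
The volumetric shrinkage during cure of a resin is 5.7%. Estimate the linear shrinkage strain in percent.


Linear shrinkage ≈ vol_shrink/3 = 5.7/3 = 1.9%

1.9%


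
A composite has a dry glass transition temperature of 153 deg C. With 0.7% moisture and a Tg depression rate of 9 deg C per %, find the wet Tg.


Tg_wet = Tg_dry - k*moisture = 153 - 9*0.7 = 146.7 deg C

146.7 deg C


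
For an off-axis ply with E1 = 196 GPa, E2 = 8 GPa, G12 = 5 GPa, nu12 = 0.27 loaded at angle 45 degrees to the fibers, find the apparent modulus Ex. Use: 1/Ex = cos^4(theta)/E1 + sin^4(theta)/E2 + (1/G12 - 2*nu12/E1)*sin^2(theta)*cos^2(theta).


cos^4(45) = 0.25, sin^4(45) = 0.25, sin^2(45)*cos^2(45) = 0.25
1/G12 - 2*nu12/E1 = 1/5 - 2*0.27/196 = 0.197245 GPa^-1
1/Ex = 0.25/196 + 0.25/8 + 0.197245*0.25 = 0.0818367 GPa^-1
Ex = 12.22 GPa

12.22 GPa


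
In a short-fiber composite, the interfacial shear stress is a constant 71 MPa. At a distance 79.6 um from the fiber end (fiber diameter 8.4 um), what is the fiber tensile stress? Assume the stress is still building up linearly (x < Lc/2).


Force balance: sigma_f * (pi*d^2/4) = tau * (pi*d) * x  ->  sigma_f = 4 * tau * x / d
sigma_f = 4 * 71 * 79.6 / 8.4 = 2691.2 MPa

2691.2 MPa


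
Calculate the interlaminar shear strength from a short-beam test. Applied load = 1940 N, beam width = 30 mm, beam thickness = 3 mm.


ILSS = 3F/(4bh) = 3*1940/(4*30*3) = 16.17 MPa

16.17 MPa


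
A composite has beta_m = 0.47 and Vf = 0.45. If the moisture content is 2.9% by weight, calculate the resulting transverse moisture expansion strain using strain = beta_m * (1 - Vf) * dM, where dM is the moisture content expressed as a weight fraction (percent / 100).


dM = 2.9/100 = 0.029
strain = beta_m * (1-Vf) * dM = 0.47 * 0.55 * 0.029 = 0.0074965

0.0074965


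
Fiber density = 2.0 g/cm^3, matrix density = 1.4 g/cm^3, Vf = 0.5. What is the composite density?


rho_c = rho_f*Vf + rho_m*(1-Vf) = 2.0*0.5 + 1.4*0.5 = 1.7 g/cm^3

1.7 g/cm^3


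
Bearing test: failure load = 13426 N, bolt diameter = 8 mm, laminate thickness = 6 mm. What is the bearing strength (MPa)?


sigma_br = F/(d*h) = 13426/(8*6) = 279.7 MPa

279.7 MPa


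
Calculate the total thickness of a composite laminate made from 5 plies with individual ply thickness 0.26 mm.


h = n * t_ply = 5 * 0.26 = 1.3 mm

1.3 mm


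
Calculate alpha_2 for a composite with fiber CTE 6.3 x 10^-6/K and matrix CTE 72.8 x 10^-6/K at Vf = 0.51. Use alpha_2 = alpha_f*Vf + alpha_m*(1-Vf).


alpha_2 = alpha_f*Vf + alpha_m*(1-Vf) = 6.3*0.51 + 72.8*0.49 = 38.9 x 10^-6/K

38.9 x 10^-6/K


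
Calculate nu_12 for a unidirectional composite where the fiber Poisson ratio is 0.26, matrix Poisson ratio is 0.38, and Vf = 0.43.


nu_12 = nu_f*Vf + nu_m*(1-Vf) = 0.26*0.43 + 0.38*0.57 = 0.3284

0.3284


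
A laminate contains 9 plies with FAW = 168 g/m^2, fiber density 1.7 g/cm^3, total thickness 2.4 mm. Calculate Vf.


Vf = n * FAW / (rho_f * h * 1000) = 9 * 168 / (1.7 * 2.4 * 1000) = 0.3706

0.3706


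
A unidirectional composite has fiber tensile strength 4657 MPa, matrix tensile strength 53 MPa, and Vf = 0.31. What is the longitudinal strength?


sigma_1 = sigma_f*Vf + sigma_m*(1-Vf) = 4657*0.31 + 53*0.69 = 1480.2 MPa

1480.2 MPa


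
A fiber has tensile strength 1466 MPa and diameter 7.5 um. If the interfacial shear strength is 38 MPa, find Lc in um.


Lc = sigma_f * d / (2 * tau_i) = 1466 * 7.5 / (2 * 38) = 144.7 um

144.7 um


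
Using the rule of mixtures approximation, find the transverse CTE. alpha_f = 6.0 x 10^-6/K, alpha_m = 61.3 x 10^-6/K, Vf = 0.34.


alpha_2 = alpha_f*Vf + alpha_m*(1-Vf) = 6.0*0.34 + 61.3*0.66 = 42.5 x 10^-6/K

42.5 x 10^-6/K


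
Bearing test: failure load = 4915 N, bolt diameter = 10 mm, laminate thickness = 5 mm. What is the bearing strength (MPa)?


sigma_br = F/(d*h) = 4915/(10*5) = 98.3 MPa

98.3 MPa


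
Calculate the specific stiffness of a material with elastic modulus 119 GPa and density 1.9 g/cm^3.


Specific stiffness = E/rho = 119/1.9 = 62.6 GPa/(g/cm^3)

62.6 GPa/(g/cm^3)


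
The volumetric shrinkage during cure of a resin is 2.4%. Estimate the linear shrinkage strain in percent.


Linear shrinkage ≈ vol_shrink/3 = 2.4/3 = 0.8%

0.8%


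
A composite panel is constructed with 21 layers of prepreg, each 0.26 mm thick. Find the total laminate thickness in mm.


h = n * t_ply = 21 * 0.26 = 5.46 mm

5.46 mm


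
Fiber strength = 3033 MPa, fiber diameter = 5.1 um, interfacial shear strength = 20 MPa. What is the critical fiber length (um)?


Lc = sigma_f * d / (2 * tau_i) = 3033 * 5.1 / (2 * 20) = 386.7 um

386.7 um


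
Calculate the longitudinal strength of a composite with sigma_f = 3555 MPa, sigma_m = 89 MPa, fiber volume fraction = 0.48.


sigma_1 = sigma_f*Vf + sigma_m*(1-Vf) = 3555*0.48 + 89*0.52 = 1752.7 MPa

1752.7 MPa


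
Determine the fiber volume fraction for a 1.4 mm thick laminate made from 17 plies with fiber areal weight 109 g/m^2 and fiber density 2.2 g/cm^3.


Vf = n * FAW / (rho_f * h * 1000) = 17 * 109 / (2.2 * 1.4 * 1000) = 0.6016

0.6016


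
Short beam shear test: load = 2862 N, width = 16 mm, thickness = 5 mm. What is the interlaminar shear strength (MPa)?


ILSS = 3F/(4bh) = 3*2862/(4*16*5) = 26.83 MPa

26.83 MPa


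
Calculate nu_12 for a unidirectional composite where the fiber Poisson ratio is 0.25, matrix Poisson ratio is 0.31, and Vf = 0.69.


nu_12 = nu_f*Vf + nu_m*(1-Vf) = 0.25*0.69 + 0.31*0.31 = 0.2686

0.2686


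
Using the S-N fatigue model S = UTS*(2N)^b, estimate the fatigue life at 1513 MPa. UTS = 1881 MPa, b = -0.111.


N = 0.5 * (S/UTS)^(1/b) = 0.5 * (1513/1881)^(1/-0.111) = 3.5544 cycles

3.5544 cycles


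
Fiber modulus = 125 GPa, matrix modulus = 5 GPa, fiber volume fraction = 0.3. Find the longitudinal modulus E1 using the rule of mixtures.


E1 = Ef*Vf + Em*(1-Vf) = 125*0.3 + 5*0.7 = 41.0 GPa

41.0 GPa


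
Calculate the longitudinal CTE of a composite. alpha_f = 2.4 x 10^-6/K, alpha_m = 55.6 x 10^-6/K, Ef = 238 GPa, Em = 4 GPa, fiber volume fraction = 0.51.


E1 = Ef*Vf + Em*(1-Vf) = 123.34
alpha_1 = (alpha_f*Ef*Vf + alpha_m*Em*(1-Vf))/E1 = 3.25 x 10^-6/K

3.25 x 10^-6/K


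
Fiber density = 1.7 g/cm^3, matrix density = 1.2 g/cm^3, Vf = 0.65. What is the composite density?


rho_c = rho_f*Vf + rho_m*(1-Vf) = 1.7*0.65 + 1.2*0.35 = 1.525 g/cm^3

1.525 g/cm^3


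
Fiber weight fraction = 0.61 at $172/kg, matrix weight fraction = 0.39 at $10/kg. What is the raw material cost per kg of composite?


Cost = cost_f*Wf + cost_m*Wm = 172*0.61 + 10*0.39 = $108.82/kg

$108.82/kg


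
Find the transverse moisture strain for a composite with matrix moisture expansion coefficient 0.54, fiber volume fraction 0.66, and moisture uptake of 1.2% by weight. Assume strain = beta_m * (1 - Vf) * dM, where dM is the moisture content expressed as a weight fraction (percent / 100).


dM = 1.2/100 = 0.012
strain = beta_m * (1-Vf) * dM = 0.54 * 0.34 * 0.012 = 0.0022032

0.0022032


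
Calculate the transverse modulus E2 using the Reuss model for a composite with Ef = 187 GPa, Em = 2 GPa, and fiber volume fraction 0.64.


1/E2 = Vf/Ef + (1-Vf)/Em = 0.64/187 + 0.36/2
E2 = 5.45 GPa

5.45 GPa


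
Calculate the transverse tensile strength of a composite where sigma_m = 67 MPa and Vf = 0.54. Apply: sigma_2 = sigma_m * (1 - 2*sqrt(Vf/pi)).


factor = 1 - 2*sqrt(0.54/pi) = 0.1708
sigma_2 = 67 * 0.1708 = 11.44 MPa

11.44 MPa


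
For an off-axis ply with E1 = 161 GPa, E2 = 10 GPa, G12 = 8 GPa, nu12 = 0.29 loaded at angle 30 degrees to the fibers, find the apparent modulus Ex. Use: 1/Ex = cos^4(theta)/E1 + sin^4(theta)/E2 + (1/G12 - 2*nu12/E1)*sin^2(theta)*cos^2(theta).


cos^4(30) = 0.5625, sin^4(30) = 0.0625, sin^2(30)*cos^2(30) = 0.1875
1/G12 - 2*nu12/E1 = 1/8 - 2*0.29/161 = 0.121398 GPa^-1
1/Ex = 0.5625/161 + 0.0625/10 + 0.121398*0.1875 = 0.0325058 GPa^-1
Ex = 30.76 GPa

30.76 GPa


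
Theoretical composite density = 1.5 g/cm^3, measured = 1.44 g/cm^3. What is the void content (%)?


Void% = (rho_theo - rho_actual)/rho_theo * 100 = (1.5 - 1.44)/1.5 * 100 = 4.0%

4.0%


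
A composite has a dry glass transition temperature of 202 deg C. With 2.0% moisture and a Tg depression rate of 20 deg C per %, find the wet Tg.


Tg_wet = Tg_dry - k*moisture = 202 - 20*2.0 = 162.0 deg C

162.0 deg C


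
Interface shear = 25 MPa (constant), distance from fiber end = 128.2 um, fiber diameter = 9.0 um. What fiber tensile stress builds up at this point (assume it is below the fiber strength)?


Force balance: sigma_f * (pi*d^2/4) = tau * (pi*d) * x  ->  sigma_f = 4 * tau * x / d
sigma_f = 4 * 25 * 128.2 / 9.0 = 1424.4 MPa

1424.4 MPa


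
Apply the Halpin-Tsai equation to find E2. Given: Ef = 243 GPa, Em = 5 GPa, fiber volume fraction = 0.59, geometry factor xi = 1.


eta = (Ef/Em - 1)/(Ef/Em + xi) = (48.6 - 1)/(48.6 + 1) = 0.9597
E2 = Em*(1+xi*eta*Vf)/(1-eta*Vf) = 18.05 GPa

18.05 GPa


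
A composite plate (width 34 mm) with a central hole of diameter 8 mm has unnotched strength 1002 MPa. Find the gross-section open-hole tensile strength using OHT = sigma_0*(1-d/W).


OHT = sigma_0*(1-d/W) = 1002*(1-8/34) = 766.2 MPa

766.2 MPa


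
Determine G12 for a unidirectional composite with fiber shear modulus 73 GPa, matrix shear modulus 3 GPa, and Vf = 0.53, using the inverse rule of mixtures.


1/G12 = Vf/Gf + (1-Vf)/Gm = 0.53/73 + 0.47/3
G12 = 6.1 GPa

6.1 GPa


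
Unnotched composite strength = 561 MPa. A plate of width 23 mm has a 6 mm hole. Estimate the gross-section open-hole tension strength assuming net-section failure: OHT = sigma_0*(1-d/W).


OHT = sigma_0*(1-d/W) = 561*(1-6/23) = 414.7 MPa

414.7 MPa


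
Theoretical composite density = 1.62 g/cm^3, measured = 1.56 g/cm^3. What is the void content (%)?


Void% = (rho_theo - rho_actual)/rho_theo * 100 = (1.62 - 1.56)/1.62 * 100 = 3.7%

3.7%


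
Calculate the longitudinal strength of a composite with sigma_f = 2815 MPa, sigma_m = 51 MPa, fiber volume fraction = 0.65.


sigma_1 = sigma_f*Vf + sigma_m*(1-Vf) = 2815*0.65 + 51*0.35 = 1847.6 MPa

1847.6 MPa


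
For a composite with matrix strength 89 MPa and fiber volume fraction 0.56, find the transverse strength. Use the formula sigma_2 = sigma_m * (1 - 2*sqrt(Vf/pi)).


factor = 1 - 2*sqrt(0.56/pi) = 0.1556
sigma_2 = 89 * 0.1556 = 13.85 MPa

13.85 MPa


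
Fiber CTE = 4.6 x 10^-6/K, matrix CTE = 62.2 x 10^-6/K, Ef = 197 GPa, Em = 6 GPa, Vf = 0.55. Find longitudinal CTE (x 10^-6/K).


E1 = Ef*Vf + Em*(1-Vf) = 111.05
alpha_1 = (alpha_f*Ef*Vf + alpha_m*Em*(1-Vf))/E1 = 6.0 x 10^-6/K

6.0 x 10^-6/K


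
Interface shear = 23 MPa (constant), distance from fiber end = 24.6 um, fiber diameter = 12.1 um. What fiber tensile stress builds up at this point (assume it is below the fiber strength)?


Force balance: sigma_f * (pi*d^2/4) = tau * (pi*d) * x  ->  sigma_f = 4 * tau * x / d
sigma_f = 4 * 23 * 24.6 / 12.1 = 187.0 MPa

187.0 MPa


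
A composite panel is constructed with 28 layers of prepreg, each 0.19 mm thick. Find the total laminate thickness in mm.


h = n * t_ply = 28 * 0.19 = 5.32 mm

5.32 mm


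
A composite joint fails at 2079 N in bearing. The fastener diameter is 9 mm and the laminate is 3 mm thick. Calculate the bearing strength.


sigma_br = F/(d*h) = 2079/(9*3) = 77.0 MPa

77.0 MPa


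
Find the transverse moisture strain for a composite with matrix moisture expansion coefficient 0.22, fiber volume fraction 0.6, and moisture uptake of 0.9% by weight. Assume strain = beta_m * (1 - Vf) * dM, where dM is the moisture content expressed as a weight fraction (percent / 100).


dM = 0.9/100 = 0.009
strain = beta_m * (1-Vf) * dM = 0.22 * 0.4 * 0.009 = 0.000792

0.000792


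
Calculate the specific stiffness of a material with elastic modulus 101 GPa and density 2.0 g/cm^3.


Specific stiffness = E/rho = 101/2.0 = 50.5 GPa/(g/cm^3)

50.5 GPa/(g/cm^3)


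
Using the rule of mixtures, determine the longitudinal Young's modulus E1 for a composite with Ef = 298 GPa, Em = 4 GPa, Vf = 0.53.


E1 = Ef*Vf + Em*(1-Vf) = 298*0.53 + 4*0.47 = 159.82 GPa

159.82 GPa


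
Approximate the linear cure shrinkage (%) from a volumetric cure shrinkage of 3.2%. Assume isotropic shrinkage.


Linear shrinkage ≈ vol_shrink/3 = 3.2/3 = 1.067%

1.067%


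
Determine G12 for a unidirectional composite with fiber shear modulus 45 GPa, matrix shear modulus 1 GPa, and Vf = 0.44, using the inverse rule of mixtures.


1/G12 = Vf/Gf + (1-Vf)/Gm = 0.44/45 + 0.56/1
G12 = 1.76 GPa

1.76 GPa


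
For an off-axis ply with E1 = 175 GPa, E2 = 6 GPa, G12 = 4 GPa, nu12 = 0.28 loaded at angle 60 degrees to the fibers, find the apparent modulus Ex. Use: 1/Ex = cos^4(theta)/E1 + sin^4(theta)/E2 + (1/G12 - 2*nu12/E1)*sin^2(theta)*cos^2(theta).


cos^4(60) = 0.0625, sin^4(60) = 0.5625, sin^2(60)*cos^2(60) = 0.1875
1/G12 - 2*nu12/E1 = 1/4 - 2*0.28/175 = 0.2468 GPa^-1
1/Ex = 0.0625/175 + 0.5625/6 + 0.2468*0.1875 = 0.1403821 GPa^-1
Ex = 7.12 GPa

7.12 GPa


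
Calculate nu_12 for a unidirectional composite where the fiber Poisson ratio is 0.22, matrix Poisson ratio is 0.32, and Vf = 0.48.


nu_12 = nu_f*Vf + nu_m*(1-Vf) = 0.22*0.48 + 0.32*0.52 = 0.272

0.272


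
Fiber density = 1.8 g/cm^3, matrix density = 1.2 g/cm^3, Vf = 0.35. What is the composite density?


rho_c = rho_f*Vf + rho_m*(1-Vf) = 1.8*0.35 + 1.2*0.65 = 1.41 g/cm^3

1.41 g/cm^3


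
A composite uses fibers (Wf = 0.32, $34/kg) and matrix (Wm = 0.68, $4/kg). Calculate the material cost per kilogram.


Cost = cost_f*Wf + cost_m*Wm = 34*0.32 + 4*0.68 = $13.6/kg

$13.6/kg


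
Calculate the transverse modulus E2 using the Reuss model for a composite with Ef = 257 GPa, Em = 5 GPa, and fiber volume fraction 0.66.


1/E2 = Vf/Ef + (1-Vf)/Em = 0.66/257 + 0.34/5
E2 = 14.17 GPa

14.17 GPa


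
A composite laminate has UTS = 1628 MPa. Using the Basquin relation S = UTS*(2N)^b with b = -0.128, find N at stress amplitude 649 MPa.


N = 0.5 * (S/UTS)^(1/b) = 0.5 * (649/1628)^(1/-0.128) = 659.7180 cycles

659.7180 cycles


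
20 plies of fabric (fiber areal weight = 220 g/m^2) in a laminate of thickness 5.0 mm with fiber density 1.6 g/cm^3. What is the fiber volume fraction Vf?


Vf = n * FAW / (rho_f * h * 1000) = 20 * 220 / (1.6 * 5.0 * 1000) = 0.55

0.55


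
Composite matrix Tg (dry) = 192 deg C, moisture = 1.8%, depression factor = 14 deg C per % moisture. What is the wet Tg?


Tg_wet = Tg_dry - k*moisture = 192 - 14*1.8 = 166.8 deg C

166.8 deg C


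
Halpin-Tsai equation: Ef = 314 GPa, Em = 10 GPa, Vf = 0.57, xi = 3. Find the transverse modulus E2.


eta = (Ef/Em - 1)/(Ef/Em + xi) = (31.4 - 1)/(31.4 + 3) = 0.8837
E2 = Em*(1+xi*eta*Vf)/(1-eta*Vf) = 50.6 GPa

50.6 GPa


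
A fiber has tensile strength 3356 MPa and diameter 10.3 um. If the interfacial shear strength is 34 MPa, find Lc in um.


Lc = sigma_f * d / (2 * tau_i) = 3356 * 10.3 / (2 * 34) = 508.3 um

508.3 um


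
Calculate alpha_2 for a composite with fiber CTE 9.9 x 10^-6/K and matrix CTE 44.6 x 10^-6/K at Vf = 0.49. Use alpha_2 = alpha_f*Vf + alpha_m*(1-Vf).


alpha_2 = alpha_f*Vf + alpha_m*(1-Vf) = 9.9*0.49 + 44.6*0.51 = 27.6 x 10^-6/K

27.6 x 10^-6/K


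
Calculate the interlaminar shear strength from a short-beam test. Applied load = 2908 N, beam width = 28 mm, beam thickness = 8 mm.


ILSS = 3F/(4bh) = 3*2908/(4*28*8) = 9.74 MPa

9.74 MPa


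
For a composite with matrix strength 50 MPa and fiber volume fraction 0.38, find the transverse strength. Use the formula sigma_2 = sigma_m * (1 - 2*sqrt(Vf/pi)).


factor = 1 - 2*sqrt(0.38/pi) = 0.3044
sigma_2 = 50 * 0.3044 = 15.22 MPa

15.22 MPa


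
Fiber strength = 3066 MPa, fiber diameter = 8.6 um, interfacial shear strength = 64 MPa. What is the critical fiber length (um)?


Lc = sigma_f * d / (2 * tau_i) = 3066 * 8.6 / (2 * 64) = 206.0 um

206.0 um


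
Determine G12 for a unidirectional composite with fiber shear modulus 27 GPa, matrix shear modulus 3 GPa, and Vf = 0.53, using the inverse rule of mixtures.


1/G12 = Vf/Gf + (1-Vf)/Gm = 0.53/27 + 0.47/3
G12 = 5.67 GPa

5.67 GPa


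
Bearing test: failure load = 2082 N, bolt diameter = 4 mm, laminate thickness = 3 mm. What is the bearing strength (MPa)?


sigma_br = F/(d*h) = 2082/(4*3) = 173.5 MPa

173.5 MPa


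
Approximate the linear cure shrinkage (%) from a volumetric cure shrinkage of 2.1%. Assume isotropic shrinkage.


Linear shrinkage ≈ vol_shrink/3 = 2.1/3 = 0.7%

0.7%


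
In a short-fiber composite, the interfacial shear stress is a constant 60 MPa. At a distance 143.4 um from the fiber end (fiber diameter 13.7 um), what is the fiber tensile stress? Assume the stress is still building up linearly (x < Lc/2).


Force balance: sigma_f * (pi*d^2/4) = tau * (pi*d) * x  ->  sigma_f = 4 * tau * x / d
sigma_f = 4 * 60 * 143.4 / 13.7 = 2512.1 MPa

2512.1 MPa


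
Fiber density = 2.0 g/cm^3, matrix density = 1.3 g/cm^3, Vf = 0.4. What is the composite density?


rho_c = rho_f*Vf + rho_m*(1-Vf) = 2.0*0.4 + 1.3*0.6 = 1.58 g/cm^3

1.58 g/cm^3


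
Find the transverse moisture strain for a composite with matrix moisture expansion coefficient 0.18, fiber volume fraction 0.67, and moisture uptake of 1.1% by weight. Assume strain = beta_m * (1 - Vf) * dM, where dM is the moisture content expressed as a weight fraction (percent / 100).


dM = 1.1/100 = 0.011
strain = beta_m * (1-Vf) * dM = 0.18 * 0.33 * 0.011 = 0.0006534

0.0006534


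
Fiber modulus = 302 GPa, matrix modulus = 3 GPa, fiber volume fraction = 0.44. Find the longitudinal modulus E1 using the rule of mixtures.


E1 = Ef*Vf + Em*(1-Vf) = 302*0.44 + 3*0.56 = 134.56 GPa

134.56 GPa


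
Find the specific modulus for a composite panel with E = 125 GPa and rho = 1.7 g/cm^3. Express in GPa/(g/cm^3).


Specific stiffness = E/rho = 125/1.7 = 73.5 GPa/(g/cm^3)

73.5 GPa/(g/cm^3)


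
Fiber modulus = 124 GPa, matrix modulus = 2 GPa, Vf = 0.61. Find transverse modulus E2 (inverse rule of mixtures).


1/E2 = Vf/Ef + (1-Vf)/Em = 0.61/124 + 0.39/2
E2 = 5.0 GPa

5.0 GPa


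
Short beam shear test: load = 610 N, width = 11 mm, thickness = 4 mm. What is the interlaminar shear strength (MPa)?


ILSS = 3F/(4bh) = 3*610/(4*11*4) = 10.4 MPa

10.4 MPa


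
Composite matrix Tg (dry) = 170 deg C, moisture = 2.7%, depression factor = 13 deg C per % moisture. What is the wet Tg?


Tg_wet = Tg_dry - k*moisture = 170 - 13*2.7 = 134.9 deg C

134.9 deg C


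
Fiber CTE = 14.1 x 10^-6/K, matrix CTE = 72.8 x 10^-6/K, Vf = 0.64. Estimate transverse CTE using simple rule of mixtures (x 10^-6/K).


alpha_2 = alpha_f*Vf + alpha_m*(1-Vf) = 14.1*0.64 + 72.8*0.36 = 35.2 x 10^-6/K

35.2 x 10^-6/K


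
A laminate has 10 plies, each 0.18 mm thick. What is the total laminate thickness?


h = n * t_ply = 10 * 0.18 = 1.8 mm

1.8 mm


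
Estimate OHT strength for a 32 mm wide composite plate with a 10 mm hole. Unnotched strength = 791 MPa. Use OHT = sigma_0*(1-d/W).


OHT = sigma_0*(1-d/W) = 791*(1-10/32) = 543.8 MPa

543.8 MPa


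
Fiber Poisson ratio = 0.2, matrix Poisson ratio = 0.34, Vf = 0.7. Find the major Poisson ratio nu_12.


nu_12 = nu_f*Vf + nu_m*(1-Vf) = 0.2*0.7 + 0.34*0.3 = 0.242

0.242


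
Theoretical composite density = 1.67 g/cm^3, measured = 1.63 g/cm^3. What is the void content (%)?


Void% = (rho_theo - rho_actual)/rho_theo * 100 = (1.67 - 1.63)/1.67 * 100 = 2.4%

2.4%


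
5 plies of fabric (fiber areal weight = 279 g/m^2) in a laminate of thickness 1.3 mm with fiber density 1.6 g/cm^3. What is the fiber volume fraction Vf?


Vf = n * FAW / (rho_f * h * 1000) = 5 * 279 / (1.6 * 1.3 * 1000) = 0.6707

0.6707


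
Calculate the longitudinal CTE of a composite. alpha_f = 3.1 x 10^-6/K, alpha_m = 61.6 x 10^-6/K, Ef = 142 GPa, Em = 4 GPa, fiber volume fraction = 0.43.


E1 = Ef*Vf + Em*(1-Vf) = 63.34
alpha_1 = (alpha_f*Ef*Vf + alpha_m*Em*(1-Vf))/E1 = 5.21 x 10^-6/K

5.21 x 10^-6/K


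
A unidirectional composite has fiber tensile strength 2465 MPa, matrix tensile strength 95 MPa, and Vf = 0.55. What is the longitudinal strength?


sigma_1 = sigma_f*Vf + sigma_m*(1-Vf) = 2465*0.55 + 95*0.45 = 1398.5 MPa

1398.5 MPa


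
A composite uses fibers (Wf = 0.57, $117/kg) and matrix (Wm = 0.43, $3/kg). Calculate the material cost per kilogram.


Cost = cost_f*Wf + cost_m*Wm = 117*0.57 + 3*0.43 = $67.98/kg

$67.98/kg


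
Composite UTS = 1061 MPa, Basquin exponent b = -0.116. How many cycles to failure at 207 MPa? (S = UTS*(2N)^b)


N = 0.5 * (S/UTS)^(1/b) = 0.5 * (207/1061)^(1/-0.116) = 656843.2104 cycles

656843.2104 cycles


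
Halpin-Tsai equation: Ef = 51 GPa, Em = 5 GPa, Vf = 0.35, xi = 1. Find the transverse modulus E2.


eta = (Ef/Em - 1)/(Ef/Em + xi) = (10.2 - 1)/(10.2 + 1) = 0.8214
E2 = Em*(1+xi*eta*Vf)/(1-eta*Vf) = 9.04 GPa

9.04 GPa


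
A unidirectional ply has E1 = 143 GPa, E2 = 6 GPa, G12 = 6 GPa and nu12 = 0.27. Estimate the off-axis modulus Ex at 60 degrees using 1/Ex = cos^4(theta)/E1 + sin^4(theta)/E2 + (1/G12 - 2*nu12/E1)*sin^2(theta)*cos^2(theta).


cos^4(60) = 0.0625, sin^4(60) = 0.5625, sin^2(60)*cos^2(60) = 0.1875
1/G12 - 2*nu12/E1 = 1/6 - 2*0.27/143 = 0.16289 GPa^-1
1/Ex = 0.0625/143 + 0.5625/6 + 0.16289*0.1875 = 0.124729 GPa^-1
Ex = 8.02 GPa

8.02 GPa


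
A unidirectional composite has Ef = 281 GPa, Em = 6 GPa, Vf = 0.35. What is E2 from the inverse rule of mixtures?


1/E2 = Vf/Ef + (1-Vf)/Em = 0.35/281 + 0.65/6
E2 = 9.13 GPa

9.13 GPa


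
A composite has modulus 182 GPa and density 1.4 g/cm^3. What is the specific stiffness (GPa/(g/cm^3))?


Specific stiffness = E/rho = 182/1.4 = 130.0 GPa/(g/cm^3)

130.0 GPa/(g/cm^3)


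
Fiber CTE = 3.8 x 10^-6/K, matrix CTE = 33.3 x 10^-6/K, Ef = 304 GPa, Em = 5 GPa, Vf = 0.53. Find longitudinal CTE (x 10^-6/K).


E1 = Ef*Vf + Em*(1-Vf) = 163.47
alpha_1 = (alpha_f*Ef*Vf + alpha_m*Em*(1-Vf))/E1 = 4.22 x 10^-6/K

4.22 x 10^-6/K


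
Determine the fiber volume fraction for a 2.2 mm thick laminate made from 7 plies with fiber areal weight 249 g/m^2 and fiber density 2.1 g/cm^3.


Vf = n * FAW / (rho_f * h * 1000) = 7 * 249 / (2.1 * 2.2 * 1000) = 0.3773

0.3773


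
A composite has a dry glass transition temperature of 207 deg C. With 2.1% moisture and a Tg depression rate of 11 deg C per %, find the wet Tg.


Tg_wet = Tg_dry - k*moisture = 207 - 11*2.1 = 183.9 deg C

183.9 deg C


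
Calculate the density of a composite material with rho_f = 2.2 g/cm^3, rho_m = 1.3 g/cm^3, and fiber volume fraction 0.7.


rho_c = rho_f*Vf + rho_m*(1-Vf) = 2.2*0.7 + 1.3*0.3 = 1.93 g/cm^3

1.93 g/cm^3


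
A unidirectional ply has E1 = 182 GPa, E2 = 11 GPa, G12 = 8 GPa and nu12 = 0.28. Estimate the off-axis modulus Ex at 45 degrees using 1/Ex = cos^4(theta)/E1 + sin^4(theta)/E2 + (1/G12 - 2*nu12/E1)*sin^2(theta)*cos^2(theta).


cos^4(45) = 0.25, sin^4(45) = 0.25, sin^2(45)*cos^2(45) = 0.25
1/G12 - 2*nu12/E1 = 1/8 - 2*0.28/182 = 0.121923 GPa^-1
1/Ex = 0.25/182 + 0.25/11 + 0.121923*0.25 = 0.0545817 GPa^-1
Ex = 18.32 GPa

18.32 GPa


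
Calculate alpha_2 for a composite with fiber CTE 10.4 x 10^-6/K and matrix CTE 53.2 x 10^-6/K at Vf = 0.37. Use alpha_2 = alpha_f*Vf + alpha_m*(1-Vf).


alpha_2 = alpha_f*Vf + alpha_m*(1-Vf) = 10.4*0.37 + 53.2*0.63 = 37.4 x 10^-6/K

37.4 x 10^-6/K


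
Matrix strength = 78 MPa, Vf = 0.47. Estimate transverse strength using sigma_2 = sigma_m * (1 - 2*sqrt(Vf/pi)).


factor = 1 - 2*sqrt(0.47/pi) = 0.2264
sigma_2 = 78 * 0.2264 = 17.66 MPa

17.66 MPa


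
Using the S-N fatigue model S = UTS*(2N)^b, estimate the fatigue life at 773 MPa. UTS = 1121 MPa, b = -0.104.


N = 0.5 * (S/UTS)^(1/b) = 0.5 * (773/1121)^(1/-0.104) = 17.8297 cycles

17.8297 cycles


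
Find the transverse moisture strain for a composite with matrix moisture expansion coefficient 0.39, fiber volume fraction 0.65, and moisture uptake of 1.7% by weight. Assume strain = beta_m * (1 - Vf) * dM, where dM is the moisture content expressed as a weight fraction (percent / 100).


dM = 1.7/100 = 0.017
strain = beta_m * (1-Vf) * dM = 0.39 * 0.35 * 0.017 = 0.0023205

0.0023205


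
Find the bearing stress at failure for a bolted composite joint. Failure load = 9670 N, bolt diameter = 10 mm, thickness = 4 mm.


sigma_br = F/(d*h) = 9670/(10*4) = 241.8 MPa

241.8 MPa


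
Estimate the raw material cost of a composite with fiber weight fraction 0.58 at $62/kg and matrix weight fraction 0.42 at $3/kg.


Cost = cost_f*Wf + cost_m*Wm = 62*0.58 + 3*0.42 = $37.22/kg

$37.22/kg


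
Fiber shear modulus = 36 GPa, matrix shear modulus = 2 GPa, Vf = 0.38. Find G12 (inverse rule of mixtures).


1/G12 = Vf/Gf + (1-Vf)/Gm = 0.38/36 + 0.62/2
G12 = 3.12 GPa

3.12 GPa


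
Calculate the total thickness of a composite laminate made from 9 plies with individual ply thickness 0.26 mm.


h = n * t_ply = 9 * 0.26 = 2.34 mm

2.34 mm


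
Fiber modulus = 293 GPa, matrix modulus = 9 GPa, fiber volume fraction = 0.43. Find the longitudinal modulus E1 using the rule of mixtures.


E1 = Ef*Vf + Em*(1-Vf) = 293*0.43 + 9*0.57 = 131.12 GPa

131.12 GPa


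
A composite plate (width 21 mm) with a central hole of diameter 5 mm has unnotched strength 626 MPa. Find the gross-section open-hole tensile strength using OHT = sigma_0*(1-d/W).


OHT = sigma_0*(1-d/W) = 626*(1-5/21) = 477.0 MPa

477.0 MPa


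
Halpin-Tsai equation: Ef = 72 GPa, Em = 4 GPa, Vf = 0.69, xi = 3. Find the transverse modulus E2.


eta = (Ef/Em - 1)/(Ef/Em + xi) = (18.0 - 1)/(18.0 + 3) = 0.8095
E2 = Em*(1+xi*eta*Vf)/(1-eta*Vf) = 24.25 GPa

24.25 GPa


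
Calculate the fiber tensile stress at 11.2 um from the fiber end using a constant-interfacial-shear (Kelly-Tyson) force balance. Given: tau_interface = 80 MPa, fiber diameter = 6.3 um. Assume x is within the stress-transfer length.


Force balance: sigma_f * (pi*d^2/4) = tau * (pi*d) * x  ->  sigma_f = 4 * tau * x / d
sigma_f = 4 * 80 * 11.2 / 6.3 = 568.9 MPa

568.9 MPa


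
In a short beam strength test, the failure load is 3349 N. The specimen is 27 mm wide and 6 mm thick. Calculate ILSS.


ILSS = 3F/(4bh) = 3*3349/(4*27*6) = 15.5 MPa

15.5 MPa


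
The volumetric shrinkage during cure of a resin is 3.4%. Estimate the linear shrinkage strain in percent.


Linear shrinkage ≈ vol_shrink/3 = 3.4/3 = 1.133%

1.133%


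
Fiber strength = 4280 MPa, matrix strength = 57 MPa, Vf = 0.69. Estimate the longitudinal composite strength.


sigma_1 = sigma_f*Vf + sigma_m*(1-Vf) = 4280*0.69 + 57*0.31 = 2970.9 MPa

2970.9 MPa


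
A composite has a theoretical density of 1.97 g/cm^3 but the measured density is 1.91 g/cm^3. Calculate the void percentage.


Void% = (rho_theo - rho_actual)/rho_theo * 100 = (1.97 - 1.91)/1.97 * 100 = 3.05%

3.05%


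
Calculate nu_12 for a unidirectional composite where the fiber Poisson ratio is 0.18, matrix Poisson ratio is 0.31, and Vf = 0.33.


nu_12 = nu_f*Vf + nu_m*(1-Vf) = 0.18*0.33 + 0.31*0.67 = 0.2671

0.2671


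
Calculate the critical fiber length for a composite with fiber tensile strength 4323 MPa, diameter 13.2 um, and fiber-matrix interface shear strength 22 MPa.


Lc = sigma_f * d / (2 * tau_i) = 4323 * 13.2 / (2 * 22) = 1296.9 um

1296.9 um


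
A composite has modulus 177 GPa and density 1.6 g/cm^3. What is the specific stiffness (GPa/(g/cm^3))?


Specific stiffness = E/rho = 177/1.6 = 110.6 GPa/(g/cm^3)

110.6 GPa/(g/cm^3)


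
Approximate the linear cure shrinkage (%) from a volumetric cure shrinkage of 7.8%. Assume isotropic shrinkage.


Linear shrinkage ≈ vol_shrink/3 = 7.8/3 = 2.6%

2.6%


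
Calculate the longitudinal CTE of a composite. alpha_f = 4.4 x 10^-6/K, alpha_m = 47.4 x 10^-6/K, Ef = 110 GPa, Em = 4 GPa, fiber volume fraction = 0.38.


E1 = Ef*Vf + Em*(1-Vf) = 44.28
alpha_1 = (alpha_f*Ef*Vf + alpha_m*Em*(1-Vf))/E1 = 6.81 x 10^-6/K

6.81 x 10^-6/K


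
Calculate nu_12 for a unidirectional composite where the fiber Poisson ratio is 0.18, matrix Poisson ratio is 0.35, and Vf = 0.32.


nu_12 = nu_f*Vf + nu_m*(1-Vf) = 0.18*0.32 + 0.35*0.68 = 0.2956

0.2956


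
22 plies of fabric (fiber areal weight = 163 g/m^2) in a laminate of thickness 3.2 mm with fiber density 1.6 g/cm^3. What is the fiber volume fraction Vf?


Vf = n * FAW / (rho_f * h * 1000) = 22 * 163 / (1.6 * 3.2 * 1000) = 0.7004

0.7004


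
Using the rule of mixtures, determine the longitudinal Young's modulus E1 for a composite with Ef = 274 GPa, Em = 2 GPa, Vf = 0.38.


E1 = Ef*Vf + Em*(1-Vf) = 274*0.38 + 2*0.62 = 105.36 GPa

105.36 GPa


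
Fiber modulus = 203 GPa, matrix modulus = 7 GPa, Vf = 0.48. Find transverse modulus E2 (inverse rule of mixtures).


1/E2 = Vf/Ef + (1-Vf)/Em = 0.48/203 + 0.52/7
E2 = 13.05 GPa

13.05 GPa


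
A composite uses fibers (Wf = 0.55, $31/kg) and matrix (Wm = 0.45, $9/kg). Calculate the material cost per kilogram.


Cost = cost_f*Wf + cost_m*Wm = 31*0.55 + 9*0.45 = $21.1/kg

$21.1/kg


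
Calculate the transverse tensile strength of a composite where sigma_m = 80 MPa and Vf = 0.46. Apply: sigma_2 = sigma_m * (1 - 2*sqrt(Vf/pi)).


factor = 1 - 2*sqrt(0.46/pi) = 0.2347
sigma_2 = 80 * 0.2347 = 18.78 MPa

18.78 MPa


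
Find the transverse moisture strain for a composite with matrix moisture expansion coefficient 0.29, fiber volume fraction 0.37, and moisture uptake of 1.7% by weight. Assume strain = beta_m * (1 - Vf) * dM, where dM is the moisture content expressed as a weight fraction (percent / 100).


dM = 1.7/100 = 0.017
strain = beta_m * (1-Vf) * dM = 0.29 * 0.63 * 0.017 = 0.0031059

0.0031059


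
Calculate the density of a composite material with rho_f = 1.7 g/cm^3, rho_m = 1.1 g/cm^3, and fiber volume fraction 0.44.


rho_c = rho_f*Vf + rho_m*(1-Vf) = 1.7*0.44 + 1.1*0.56 = 1.364 g/cm^3

1.364 g/cm^3


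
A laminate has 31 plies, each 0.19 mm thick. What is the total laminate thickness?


h = n * t_ply = 31 * 0.19 = 5.89 mm

5.89 mm


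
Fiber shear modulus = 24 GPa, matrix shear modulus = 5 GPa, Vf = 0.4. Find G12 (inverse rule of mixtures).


1/G12 = Vf/Gf + (1-Vf)/Gm = 0.4/24 + 0.6/5
G12 = 7.32 GPa

7.32 GPa


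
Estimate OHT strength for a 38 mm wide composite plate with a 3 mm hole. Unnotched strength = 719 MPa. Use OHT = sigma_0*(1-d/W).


OHT = sigma_0*(1-d/W) = 719*(1-3/38) = 662.2 MPa

662.2 MPa


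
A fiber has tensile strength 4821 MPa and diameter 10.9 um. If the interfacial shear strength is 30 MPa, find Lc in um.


Lc = sigma_f * d / (2 * tau_i) = 4821 * 10.9 / (2 * 30) = 875.8 um

875.8 um


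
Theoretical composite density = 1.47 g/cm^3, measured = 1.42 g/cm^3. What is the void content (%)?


Void% = (rho_theo - rho_actual)/rho_theo * 100 = (1.47 - 1.42)/1.47 * 100 = 3.4%

3.4%


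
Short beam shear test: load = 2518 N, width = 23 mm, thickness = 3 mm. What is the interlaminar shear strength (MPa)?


ILSS = 3F/(4bh) = 3*2518/(4*23*3) = 27.37 MPa

27.37 MPa


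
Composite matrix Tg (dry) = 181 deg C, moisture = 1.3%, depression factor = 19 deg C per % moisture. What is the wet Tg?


Tg_wet = Tg_dry - k*moisture = 181 - 19*1.3 = 156.3 deg C

156.3 deg C


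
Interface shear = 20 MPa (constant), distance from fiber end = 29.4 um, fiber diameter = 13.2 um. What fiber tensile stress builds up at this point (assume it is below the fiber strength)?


Force balance: sigma_f * (pi*d^2/4) = tau * (pi*d) * x  ->  sigma_f = 4 * tau * x / d
sigma_f = 4 * 20 * 29.4 / 13.2 = 178.2 MPa

178.2 MPa


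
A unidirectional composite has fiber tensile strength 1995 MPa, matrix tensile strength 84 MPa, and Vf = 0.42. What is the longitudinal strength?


sigma_1 = sigma_f*Vf + sigma_m*(1-Vf) = 1995*0.42 + 84*0.58 = 886.6 MPa

886.6 MPa


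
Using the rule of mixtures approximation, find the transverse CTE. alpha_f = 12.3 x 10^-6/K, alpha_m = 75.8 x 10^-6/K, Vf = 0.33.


alpha_2 = alpha_f*Vf + alpha_m*(1-Vf) = 12.3*0.33 + 75.8*0.67 = 54.8 x 10^-6/K

54.8 x 10^-6/K


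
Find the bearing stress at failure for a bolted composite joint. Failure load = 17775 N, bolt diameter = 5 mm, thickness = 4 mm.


sigma_br = F/(d*h) = 17775/(5*4) = 888.8 MPa

888.8 MPa


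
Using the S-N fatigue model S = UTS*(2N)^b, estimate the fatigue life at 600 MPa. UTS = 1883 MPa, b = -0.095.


N = 0.5 * (S/UTS)^(1/b) = 0.5 * (600/1883)^(1/-0.095) = 84602.1234 cycles

84602.1234 cycles


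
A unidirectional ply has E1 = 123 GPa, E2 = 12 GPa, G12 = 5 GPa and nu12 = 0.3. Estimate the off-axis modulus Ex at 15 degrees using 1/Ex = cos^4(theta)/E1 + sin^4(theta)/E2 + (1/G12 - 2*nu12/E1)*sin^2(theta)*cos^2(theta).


cos^4(15) = 0.870513, sin^4(15) = 0.004487, sin^2(15)*cos^2(15) = 0.0625
1/G12 - 2*nu12/E1 = 1/5 - 2*0.3/123 = 0.195122 GPa^-1
1/Ex = 0.870513/123 + 0.004487/12 + 0.195122*0.0625 = 0.0196464 GPa^-1
Ex = 50.9 GPa

50.9 GPa


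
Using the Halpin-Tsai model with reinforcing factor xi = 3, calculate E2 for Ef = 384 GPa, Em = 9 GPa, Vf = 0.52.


eta = (Ef/Em - 1)/(Ef/Em + xi) = (42.6667 - 1)/(42.6667 + 3) = 0.9124
E2 = Em*(1+xi*eta*Vf)/(1-eta*Vf) = 41.5 GPa

41.5 GPa


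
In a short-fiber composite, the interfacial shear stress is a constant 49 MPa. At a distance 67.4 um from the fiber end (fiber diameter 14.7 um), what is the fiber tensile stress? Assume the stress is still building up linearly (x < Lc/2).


Force balance: sigma_f * (pi*d^2/4) = tau * (pi*d) * x  ->  sigma_f = 4 * tau * x / d
sigma_f = 4 * 49 * 67.4 / 14.7 = 898.7 MPa

898.7 MPa


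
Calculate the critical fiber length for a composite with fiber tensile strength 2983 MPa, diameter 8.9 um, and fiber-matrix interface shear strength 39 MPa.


Lc = sigma_f * d / (2 * tau_i) = 2983 * 8.9 / (2 * 39) = 340.4 um

340.4 um


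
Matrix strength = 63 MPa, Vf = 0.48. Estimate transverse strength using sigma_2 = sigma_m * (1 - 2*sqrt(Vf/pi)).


factor = 1 - 2*sqrt(0.48/pi) = 0.2182
sigma_2 = 63 * 0.2182 = 13.75 MPa

13.75 MPa


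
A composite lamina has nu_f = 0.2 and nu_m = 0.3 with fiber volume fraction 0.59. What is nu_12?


nu_12 = nu_f*Vf + nu_m*(1-Vf) = 0.2*0.59 + 0.3*0.41 = 0.241

0.241


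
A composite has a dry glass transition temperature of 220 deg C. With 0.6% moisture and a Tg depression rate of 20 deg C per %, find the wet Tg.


Tg_wet = Tg_dry - k*moisture = 220 - 20*0.6 = 208.0 deg C

208.0 deg C


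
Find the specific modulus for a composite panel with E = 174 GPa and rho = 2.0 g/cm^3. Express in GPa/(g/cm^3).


Specific stiffness = E/rho = 174/2.0 = 87.0 GPa/(g/cm^3)

87.0 GPa/(g/cm^3)


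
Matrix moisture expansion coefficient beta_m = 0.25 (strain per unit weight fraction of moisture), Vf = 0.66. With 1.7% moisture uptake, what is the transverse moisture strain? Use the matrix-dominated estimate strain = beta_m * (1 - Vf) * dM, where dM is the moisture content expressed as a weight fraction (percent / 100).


dM = 1.7/100 = 0.017
strain = beta_m * (1-Vf) * dM = 0.25 * 0.34 * 0.017 = 0.001445

0.001445


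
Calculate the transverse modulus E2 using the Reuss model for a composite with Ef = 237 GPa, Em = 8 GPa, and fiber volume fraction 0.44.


1/E2 = Vf/Ef + (1-Vf)/Em = 0.44/237 + 0.56/8
E2 = 13.92 GPa

13.92 GPa


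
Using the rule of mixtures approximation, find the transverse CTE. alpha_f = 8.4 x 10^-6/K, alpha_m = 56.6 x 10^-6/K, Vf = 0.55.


alpha_2 = alpha_f*Vf + alpha_m*(1-Vf) = 8.4*0.55 + 56.6*0.45 = 30.1 x 10^-6/K

30.1 x 10^-6/K


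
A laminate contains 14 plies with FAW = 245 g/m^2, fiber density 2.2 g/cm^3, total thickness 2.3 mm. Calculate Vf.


Vf = n * FAW / (rho_f * h * 1000) = 14 * 245 / (2.2 * 2.3 * 1000) = 0.6779

0.6779


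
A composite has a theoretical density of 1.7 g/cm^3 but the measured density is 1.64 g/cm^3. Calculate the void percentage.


Void% = (rho_theo - rho_actual)/rho_theo * 100 = (1.7 - 1.64)/1.7 * 100 = 3.53%

3.53%


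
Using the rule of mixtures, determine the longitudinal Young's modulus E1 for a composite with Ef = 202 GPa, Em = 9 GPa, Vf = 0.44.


E1 = Ef*Vf + Em*(1-Vf) = 202*0.44 + 9*0.56 = 93.92 GPa

93.92 GPa


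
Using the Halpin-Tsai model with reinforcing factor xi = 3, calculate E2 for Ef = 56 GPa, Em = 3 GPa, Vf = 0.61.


eta = (Ef/Em - 1)/(Ef/Em + xi) = (18.6667 - 1)/(18.6667 + 3) = 0.8154
E2 = Em*(1+xi*eta*Vf)/(1-eta*Vf) = 14.88 GPa

14.88 GPa


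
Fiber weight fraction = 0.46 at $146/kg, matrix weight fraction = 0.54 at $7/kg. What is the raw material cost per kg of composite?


Cost = cost_f*Wf + cost_m*Wm = 146*0.46 + 7*0.54 = $70.94/kg

$70.94/kg


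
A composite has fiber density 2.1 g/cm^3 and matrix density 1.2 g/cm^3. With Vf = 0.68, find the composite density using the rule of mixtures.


rho_c = rho_f*Vf + rho_m*(1-Vf) = 2.1*0.68 + 1.2*0.32 = 1.812 g/cm^3

1.812 g/cm^3


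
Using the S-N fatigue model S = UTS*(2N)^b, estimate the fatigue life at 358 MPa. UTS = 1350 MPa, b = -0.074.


N = 0.5 * (S/UTS)^(1/b) = 0.5 * (358/1350)^(1/-0.074) = 3.0821e+07 cycles

3.0821e+07 cycles


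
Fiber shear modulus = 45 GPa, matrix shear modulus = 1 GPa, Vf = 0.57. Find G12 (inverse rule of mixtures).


1/G12 = Vf/Gf + (1-Vf)/Gm = 0.57/45 + 0.43/1
G12 = 2.26 GPa

2.26 GPa
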